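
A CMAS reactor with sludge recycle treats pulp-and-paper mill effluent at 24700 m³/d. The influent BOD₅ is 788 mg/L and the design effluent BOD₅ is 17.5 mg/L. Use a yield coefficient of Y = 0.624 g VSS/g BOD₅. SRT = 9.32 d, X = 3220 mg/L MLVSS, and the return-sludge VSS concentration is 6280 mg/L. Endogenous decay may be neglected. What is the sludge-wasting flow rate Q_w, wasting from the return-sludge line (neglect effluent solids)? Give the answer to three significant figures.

Q_w ≈ 1890 m³/d

With k_d = 0 the design equation reduces to V = Y Q (S₀−S) θ_c / X = 0.624 × 24700 × (788 − 17.5) × 9.32 / 3220 = 34373 m³.
Q_w = (V·X)/(θ_c X_r) = 34373 × 3220 / (9.32 × 6280) = 1891 m³/d.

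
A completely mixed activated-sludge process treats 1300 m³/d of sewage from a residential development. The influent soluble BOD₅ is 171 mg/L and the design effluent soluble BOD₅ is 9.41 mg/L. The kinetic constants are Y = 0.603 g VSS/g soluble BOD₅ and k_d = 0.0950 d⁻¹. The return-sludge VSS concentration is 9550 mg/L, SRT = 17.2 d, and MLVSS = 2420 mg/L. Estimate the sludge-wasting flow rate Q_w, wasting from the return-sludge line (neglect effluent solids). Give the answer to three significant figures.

Q_w ≈ 5.04 m³/d

Steady-state biomass mass balance: V·X·(1 + k_d·θ_c) = Y·Q·(S₀ − S)·θ_c, so V = 0.603 × 1300 × (171 − 9.41) × 17.2 / [2420 × (1 + 0.0950 × 17.2)] = 2.18×10^6 / 6374 = 341.8 m³.
Q_w = (V·X)/(θ_c X_r) = 341.8 × 2420 / (17.2 × 9550) = 5.036 m³/d.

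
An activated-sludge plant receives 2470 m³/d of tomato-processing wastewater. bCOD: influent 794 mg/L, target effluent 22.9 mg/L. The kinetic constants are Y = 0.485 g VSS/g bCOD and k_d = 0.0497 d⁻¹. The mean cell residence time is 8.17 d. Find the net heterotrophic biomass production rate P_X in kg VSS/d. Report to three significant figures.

P_X ≈ 657 kg VSS/d

Y_obs = Y / (1 + k_d θ_c) = 0.485 / (1 + 0.0497 × 8.17) = 0.485 / 1.406 = 0.3449.
Q·(S₀ − S) = 2470 × (794 − 22.9) × 10⁻³ = 1905 kg/d removed.
So the net sludge growth is P_X = 0.3449 × 1905 = 657.0 kg VSS/d.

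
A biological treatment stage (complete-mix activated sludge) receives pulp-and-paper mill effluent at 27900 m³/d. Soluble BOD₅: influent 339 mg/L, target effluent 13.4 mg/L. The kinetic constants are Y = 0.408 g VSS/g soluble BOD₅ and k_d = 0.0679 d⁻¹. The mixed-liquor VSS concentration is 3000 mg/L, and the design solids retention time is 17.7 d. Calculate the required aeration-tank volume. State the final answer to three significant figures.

From the SRT design equation V = Y Q (S₀−S) θ_c / [X (1 + k_d θ_c)] = 0.408 × 27900 × (339 − 13.4) × 17.7 / [3000 × (1 + 0.0679 × 17.7)] = 6.56×10^7 / 6605 = 9932 m³.

V ≈ 9930 m³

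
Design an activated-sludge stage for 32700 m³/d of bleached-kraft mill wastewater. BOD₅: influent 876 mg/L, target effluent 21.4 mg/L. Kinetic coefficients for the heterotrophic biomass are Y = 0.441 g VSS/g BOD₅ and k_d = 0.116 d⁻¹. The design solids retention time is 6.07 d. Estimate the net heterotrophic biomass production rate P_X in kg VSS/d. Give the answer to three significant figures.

P_X ≈ 7230 kg VSS/d

Correct the yield for decay: Y_obs = Y/(1 + k_d θ_c) = 0.441 / (1 + 0.116 × 6.07) = 0.441 / 1.704 = 0.2588.
Mass of BOD₅ removed per day: Q(S₀ − S) = 32700 × 854.6 g/m³ = 27945 kg/d.
So the net sludge growth is P_X = 0.2588 × 27945 = 7232 kg VSS/d.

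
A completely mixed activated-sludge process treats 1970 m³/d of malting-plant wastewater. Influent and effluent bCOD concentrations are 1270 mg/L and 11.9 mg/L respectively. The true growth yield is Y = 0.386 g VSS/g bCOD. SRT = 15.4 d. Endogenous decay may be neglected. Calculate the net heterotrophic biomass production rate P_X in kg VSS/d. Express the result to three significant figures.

P_X ≈ 957 kg VSS/d

No decay correction is needed, so Y_obs = Y = 0.386.
Q·(S₀ − S) = 1970 × (1270 − 11.9) × 10⁻³ = 2478 kg/d removed.
Biomass produced: P_X = Y_obs·Q·ΔS = 0.3860 × 2478 ≈ 956.7 kg VSS/d.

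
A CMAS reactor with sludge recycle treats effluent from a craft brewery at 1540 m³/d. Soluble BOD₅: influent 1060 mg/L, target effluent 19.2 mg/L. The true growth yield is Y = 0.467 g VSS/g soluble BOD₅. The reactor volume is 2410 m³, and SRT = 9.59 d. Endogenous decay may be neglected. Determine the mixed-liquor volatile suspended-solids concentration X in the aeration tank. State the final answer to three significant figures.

X ≈ 2980 mg/L

From V·X = Y·Q·(S₀ − S)·θ_c (decay neglected): X = 0.467 × 1540 × (1060 − 19.2) × 9.59 / 2410 = 2979 mg/L.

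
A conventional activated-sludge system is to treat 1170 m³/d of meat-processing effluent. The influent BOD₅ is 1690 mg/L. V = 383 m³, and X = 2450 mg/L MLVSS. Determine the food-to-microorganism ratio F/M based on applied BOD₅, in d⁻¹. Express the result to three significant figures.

F/M = Q·S₀ / (V·X) = 1170 × 1690 / (383.0 × 2450) = 2.107 g BOD₅·(g VSS·d)⁻¹.

F/M ≈ 2.11 d⁻¹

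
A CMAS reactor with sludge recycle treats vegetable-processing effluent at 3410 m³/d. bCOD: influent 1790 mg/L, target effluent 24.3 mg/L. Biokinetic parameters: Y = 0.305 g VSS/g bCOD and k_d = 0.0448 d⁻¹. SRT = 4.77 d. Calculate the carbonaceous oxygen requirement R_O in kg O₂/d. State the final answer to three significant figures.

R_O ≈ 3870 kg O₂/d

Correct the yield for decay: Y_obs = Y/(1 + k_d θ_c) = 0.305 / (1 + 0.0448 × 4.77) = 0.305 / 1.214 = 0.2513.
Substrate removed = Q·(S₀ − S) = 3410 m³/d × (1790 − 24.3) g/m³ = 6.02×10^6 g/d = 6021 kg/d.
Net sludge production P_X = 0.2513 × 6021 = 1513 kg VSS/d.
R_O = Q·(S₀ − S) − 1.42·P_X = 6021 − 1.42 × 1513 = 3872 kg O₂/d.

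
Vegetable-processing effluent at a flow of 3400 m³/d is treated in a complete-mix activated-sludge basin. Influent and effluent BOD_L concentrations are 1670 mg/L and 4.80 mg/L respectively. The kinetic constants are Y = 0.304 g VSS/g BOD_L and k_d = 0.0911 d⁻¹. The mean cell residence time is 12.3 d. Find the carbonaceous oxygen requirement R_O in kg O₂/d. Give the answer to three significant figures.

R_O ≈ 4510 kg O₂/d

Observed yield with endogenous decay: Y_obs = Y / (1 + k_d·θ_c) = 0.304 / (1 + 0.0911 × 12.3) = 0.304 / 2.121 = 0.1434 g VSS/g BOD_L.
Mass of BOD_L removed per day: Q(S₀ − S) = 3400 × 1665 g/m³ = 5662 kg/d.
P_X = Y_obs·Q·(S₀ − S) = 0.1434 × 5662 = 811.7 kg VSS/d.
Carbonaceous O₂ demand = substrate oxidised − cell-mass equivalent = 5662 − 1.42 × 811.7 = 4509 kg O₂/d.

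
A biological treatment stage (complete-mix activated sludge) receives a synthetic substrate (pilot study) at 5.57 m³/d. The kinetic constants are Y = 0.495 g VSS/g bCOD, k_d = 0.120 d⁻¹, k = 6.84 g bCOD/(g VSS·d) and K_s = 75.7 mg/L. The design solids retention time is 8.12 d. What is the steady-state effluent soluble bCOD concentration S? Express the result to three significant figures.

S ≈ 5.86 mg/L

For a completely mixed reactor with recycle the Lawrence–McCarty relation gives S = K_s·(1 + k_d·θ_c) / [θ_c·(Y·k − k_d) − 1] = 75.7 × (1 + 0.120 × 8.12) / [8.12 × (0.495 × 6.84 − 0.120) − 1] = 149.5 / 25.52 = 5.857 mg/L.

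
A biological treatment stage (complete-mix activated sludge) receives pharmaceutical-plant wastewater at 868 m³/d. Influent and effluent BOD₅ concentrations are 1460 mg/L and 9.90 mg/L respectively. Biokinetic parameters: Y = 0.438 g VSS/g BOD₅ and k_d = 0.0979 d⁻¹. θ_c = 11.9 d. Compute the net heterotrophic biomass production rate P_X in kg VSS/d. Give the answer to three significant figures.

Correct the yield for decay: Y_obs = Y/(1 + k_d θ_c) = 0.438 / (1 + 0.0979 × 11.9) = 0.438 / 2.165 = 0.2023.
Mass of BOD₅ removed per day: Q(S₀ − S) = 868 × 1450 g/m³ = 1259 kg/d.
So the net sludge growth is P_X = 0.2023 × 1259 = 254.6 kg VSS/d.

P_X ≈ 255 kg VSS/d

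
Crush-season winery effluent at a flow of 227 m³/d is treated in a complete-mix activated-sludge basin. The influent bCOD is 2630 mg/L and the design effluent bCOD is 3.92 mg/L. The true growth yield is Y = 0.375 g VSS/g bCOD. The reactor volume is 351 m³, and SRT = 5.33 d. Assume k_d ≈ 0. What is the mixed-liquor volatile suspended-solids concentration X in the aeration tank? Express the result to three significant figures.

Without decay, X = Y Q (S₀−S) θ_c / V = 0.375 × 227 × (2630 − 3.92) × 5.33 / 351 = 3395 mg/L.

X ≈ 3390 mg/L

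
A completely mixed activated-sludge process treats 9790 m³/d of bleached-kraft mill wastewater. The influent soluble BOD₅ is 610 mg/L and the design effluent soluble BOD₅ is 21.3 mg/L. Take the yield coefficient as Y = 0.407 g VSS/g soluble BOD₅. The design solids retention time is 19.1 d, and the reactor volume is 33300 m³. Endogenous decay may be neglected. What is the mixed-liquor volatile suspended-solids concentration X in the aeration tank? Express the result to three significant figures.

X ≈ 1350 mg/L

From V·X = Y·Q·(S₀ − S)·θ_c (decay neglected): X = 0.407 × 9790 × (610 − 21.3) × 19.1 / 33300 = 1345 mg/L.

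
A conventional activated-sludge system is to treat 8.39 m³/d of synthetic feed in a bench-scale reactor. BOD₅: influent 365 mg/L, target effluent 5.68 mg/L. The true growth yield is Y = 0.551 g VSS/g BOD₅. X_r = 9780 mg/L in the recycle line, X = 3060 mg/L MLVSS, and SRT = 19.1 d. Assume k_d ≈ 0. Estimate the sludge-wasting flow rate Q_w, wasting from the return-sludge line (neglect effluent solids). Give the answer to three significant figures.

With k_d = 0 the design equation reduces to V = Y Q (S₀−S) θ_c / X = 0.551 × 8.39 × (365 − 5.68) × 19.1 / 3060 = 10.37 m³.
θ_c = V·X/(Q_w·X_r) when wasting from the recycle, so Q_w = V·X/(θ_c·X_r) = 10.37 × 3060 / (19.1 × 9780) = 0.1698 m³/d.

Q_w ≈ 0.170 m³/d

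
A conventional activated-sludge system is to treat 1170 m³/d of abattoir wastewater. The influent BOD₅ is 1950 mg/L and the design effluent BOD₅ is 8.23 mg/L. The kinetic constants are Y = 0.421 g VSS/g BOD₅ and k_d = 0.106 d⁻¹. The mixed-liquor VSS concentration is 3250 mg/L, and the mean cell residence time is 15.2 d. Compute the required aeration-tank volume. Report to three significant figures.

From the SRT design equation V = Y Q (S₀−S) θ_c / [X (1 + k_d θ_c)] = 0.421 × 1170 × (1950 − 8.23) × 15.2 / [3250 × (1 + 0.106 × 15.2)] = 1.45×10^7 / 8486 = 1713 m³.

V ≈ 1710 m³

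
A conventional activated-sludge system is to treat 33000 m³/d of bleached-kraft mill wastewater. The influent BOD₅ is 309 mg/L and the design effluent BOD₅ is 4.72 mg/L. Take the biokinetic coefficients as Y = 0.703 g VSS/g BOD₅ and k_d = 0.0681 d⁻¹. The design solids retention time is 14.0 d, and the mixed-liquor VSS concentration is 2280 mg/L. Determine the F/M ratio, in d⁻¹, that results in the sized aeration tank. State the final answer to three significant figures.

Steady-state biomass mass balance: V·X·(1 + k_d·θ_c) = Y·Q·(S₀ − S)·θ_c, so V = 0.703 × 33000 × (309 − 4.72) × 14.0 / [2280 × (1 + 0.0681 × 14.0)] = 9.88×10^7 / 4454 = 22189 m³.
F/M = Q·S₀ / (V·X) = 33000 × 309 / (22189 × 2280) = 0.2016 g BOD₅·(g VSS·d)⁻¹.

F/M ≈ 0.202 d⁻¹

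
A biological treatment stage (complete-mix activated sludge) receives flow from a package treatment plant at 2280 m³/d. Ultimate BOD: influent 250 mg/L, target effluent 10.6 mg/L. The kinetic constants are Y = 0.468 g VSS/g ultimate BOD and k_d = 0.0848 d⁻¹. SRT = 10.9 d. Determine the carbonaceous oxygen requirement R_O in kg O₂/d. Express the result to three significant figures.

R_O ≈ 357 kg O₂/d

Correct the yield for decay: Y_obs = Y/(1 + k_d θ_c) = 0.468 / (1 + 0.0848 × 10.9) = 0.468 / 1.924 = 0.2432.
Substrate removed = Q·(S₀ − S) = 2280 m³/d × (250 − 10.6) g/m³ = 5.46×10^5 g/d = 545.8 kg/d.
Net sludge production P_X = 0.2432 × 545.8 = 132.7 kg VSS/d.
R_O = Q·(S₀ − S) − 1.42·P_X = 545.8 − 1.42 × 132.7 = 357.3 kg O₂/d.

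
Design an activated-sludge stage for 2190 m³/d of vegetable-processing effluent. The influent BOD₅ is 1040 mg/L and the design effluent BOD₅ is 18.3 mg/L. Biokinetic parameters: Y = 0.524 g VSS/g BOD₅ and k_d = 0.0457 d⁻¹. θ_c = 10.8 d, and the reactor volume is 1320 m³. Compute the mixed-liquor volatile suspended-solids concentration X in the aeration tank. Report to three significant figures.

From V·X·(1 + k_d·θ_c) = Y·Q·(S₀ − S)·θ_c: X = 0.524 × 2190 × (1040 − 18.3) × 10.8 / [1320 × (1 + 0.0457 × 10.8)] = 6423 mg/L.

X ≈ 6420 mg/L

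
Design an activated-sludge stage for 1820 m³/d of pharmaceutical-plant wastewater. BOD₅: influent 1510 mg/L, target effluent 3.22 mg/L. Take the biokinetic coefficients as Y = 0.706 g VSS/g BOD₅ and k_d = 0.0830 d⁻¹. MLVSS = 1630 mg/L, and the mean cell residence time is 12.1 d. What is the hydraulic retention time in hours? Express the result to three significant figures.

τ ≈ 94.6 h

Rearranging the biomass balance for a CMAS with decay, V = Y·Q·ΔS·θ_c / [X·(1+k_d θ_c)] = 0.706 × 1820 × (1510 − 3.22) × 12.1 / [1630 × (1 + 0.0830 × 12.1)] = 2.34×10^7 / 3267 = 7171 m³.
Hydraulic retention time τ = V/Q = 7171 / 1820 = 3.940 d = 94.56 h.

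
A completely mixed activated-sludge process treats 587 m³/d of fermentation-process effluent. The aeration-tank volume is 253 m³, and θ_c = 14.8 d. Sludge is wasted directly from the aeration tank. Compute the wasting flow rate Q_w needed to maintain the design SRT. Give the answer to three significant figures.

Q_w ≈ 17.1 m³/d

Wasting from the aeration tank: Q_w = V / θ_c = 253.0 / 14.8 = 17.09 m³/d.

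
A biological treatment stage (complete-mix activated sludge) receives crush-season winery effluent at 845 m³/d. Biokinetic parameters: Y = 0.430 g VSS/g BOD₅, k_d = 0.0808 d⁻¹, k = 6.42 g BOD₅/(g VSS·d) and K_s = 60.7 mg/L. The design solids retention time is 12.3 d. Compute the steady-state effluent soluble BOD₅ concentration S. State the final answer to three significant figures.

For a completely mixed reactor with recycle the Lawrence–McCarty relation gives S = K_s·(1 + k_d·θ_c) / [θ_c·(Y·k − k_d) − 1] = 60.7 × (1 + 0.0808 × 12.3) / [12.3 × (0.430 × 6.42 − 0.0808) − 1] = 121.0 / 31.96 = 3.787 mg/L.

S ≈ 3.79 mg/L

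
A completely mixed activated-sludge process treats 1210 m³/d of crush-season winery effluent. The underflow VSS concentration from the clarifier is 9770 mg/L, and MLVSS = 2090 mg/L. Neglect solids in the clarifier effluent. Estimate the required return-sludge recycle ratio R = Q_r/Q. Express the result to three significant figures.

R ≈ 0.272

Mass balance around the secondary clarifier (neglecting effluent solids): R = X / (X_r − X) = 2090 / (9770 − 2090) = 0.2721.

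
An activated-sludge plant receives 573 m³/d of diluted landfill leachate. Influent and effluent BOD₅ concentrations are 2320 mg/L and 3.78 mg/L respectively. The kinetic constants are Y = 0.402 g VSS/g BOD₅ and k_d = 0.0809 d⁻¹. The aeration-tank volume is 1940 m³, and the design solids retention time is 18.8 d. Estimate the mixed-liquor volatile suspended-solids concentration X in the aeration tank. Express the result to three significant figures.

From V·X·(1 + k_d·θ_c) = Y·Q·(S₀ − S)·θ_c: X = 0.402 × 573 × (2320 − 3.78) × 18.8 / [1940 × (1 + 0.0809 × 18.8)] = 2051 mg/L.

X ≈ 2050 mg/L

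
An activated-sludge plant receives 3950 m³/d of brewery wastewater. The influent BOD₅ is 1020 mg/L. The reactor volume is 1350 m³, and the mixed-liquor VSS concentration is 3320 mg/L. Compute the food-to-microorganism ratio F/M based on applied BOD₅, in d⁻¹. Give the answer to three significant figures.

F/M ≈ 0.899 d⁻¹

Food-to-microorganism ratio F/M = Q S₀ / (V X) = 3950 × 1020 / (1350 × 3320) = 0.8989 d⁻¹.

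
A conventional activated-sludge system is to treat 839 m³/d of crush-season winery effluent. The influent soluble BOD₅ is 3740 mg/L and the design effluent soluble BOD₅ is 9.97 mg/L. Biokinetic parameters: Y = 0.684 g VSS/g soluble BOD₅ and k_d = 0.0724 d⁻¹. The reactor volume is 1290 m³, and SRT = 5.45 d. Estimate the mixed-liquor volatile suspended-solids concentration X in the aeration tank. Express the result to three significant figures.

X = Y·Q·ΔS·θ_c / [V·(1 + k_d θ_c)] = 0.684 × 839 × (3740 − 9.97) × 5.45 / [1290 × (1 + 0.0724 × 5.45)] = 6485 mg/L.

X ≈ 6480 mg/L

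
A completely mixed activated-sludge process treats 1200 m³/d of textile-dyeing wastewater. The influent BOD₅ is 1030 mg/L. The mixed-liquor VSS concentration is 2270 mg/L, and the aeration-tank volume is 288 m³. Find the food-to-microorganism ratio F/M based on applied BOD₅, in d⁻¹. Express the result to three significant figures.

F/M ≈ 1.89 d⁻¹

Food-to-microorganism ratio F/M = Q S₀ / (V X) = 1200 × 1030 / (288.0 × 2270) = 1.891 d⁻¹.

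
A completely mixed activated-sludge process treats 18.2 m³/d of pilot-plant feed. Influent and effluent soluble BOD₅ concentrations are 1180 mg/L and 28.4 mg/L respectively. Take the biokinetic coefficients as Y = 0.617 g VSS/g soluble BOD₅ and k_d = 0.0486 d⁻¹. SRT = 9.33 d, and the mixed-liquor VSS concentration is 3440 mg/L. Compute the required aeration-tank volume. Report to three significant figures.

V ≈ 24.1 m³

Rearranging the biomass balance for a CMAS with decay, V = Y·Q·ΔS·θ_c / [X·(1+k_d θ_c)] = 0.617 × 18.2 × (1180 − 28.4) × 9.33 / [3440 × (1 + 0.0486 × 9.33)] = 1.21×10^5 / 5000 = 24.13 m³.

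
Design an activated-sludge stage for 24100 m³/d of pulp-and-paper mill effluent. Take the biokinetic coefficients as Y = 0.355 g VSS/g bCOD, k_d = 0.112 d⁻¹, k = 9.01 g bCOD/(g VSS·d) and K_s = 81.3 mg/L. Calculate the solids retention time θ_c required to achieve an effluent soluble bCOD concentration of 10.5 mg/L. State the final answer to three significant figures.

θ_c ≈ 3.94 d

Specific growth rate at S = 10.5 mg/L: μ = YkS/(K_s+S) = 0.355·9.01·10.5/(81.3+10.5) = 0.3658 d⁻¹.
1/θ_c = 0.3658 − 0.112 = 0.2538 d⁻¹, so θ_c = 3.939 d.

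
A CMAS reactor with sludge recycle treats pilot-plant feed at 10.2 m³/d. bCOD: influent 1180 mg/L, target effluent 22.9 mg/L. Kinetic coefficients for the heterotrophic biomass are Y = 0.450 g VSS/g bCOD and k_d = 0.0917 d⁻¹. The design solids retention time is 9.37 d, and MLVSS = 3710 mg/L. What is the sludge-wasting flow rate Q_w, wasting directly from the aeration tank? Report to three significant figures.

Q_w ≈ 0.770 m³/d

Rearranging the biomass balance for a CMAS with decay, V = Y·Q·ΔS·θ_c / [X·(1+k_d θ_c)] = 0.450 × 10.2 × (1180 − 22.9) × 9.37 / [3710 × (1 + 0.0917 × 9.37)] = 4.98×10^4 / 6898 = 7.215 m³.
Wasting from the aeration tank: Q_w = V / θ_c = 7.215 / 9.37 = 0.7700 m³/d.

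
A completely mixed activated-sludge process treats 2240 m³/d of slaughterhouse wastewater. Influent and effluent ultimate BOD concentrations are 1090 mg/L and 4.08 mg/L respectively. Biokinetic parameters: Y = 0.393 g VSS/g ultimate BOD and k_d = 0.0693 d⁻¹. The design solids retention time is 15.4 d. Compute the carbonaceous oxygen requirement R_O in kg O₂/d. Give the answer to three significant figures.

Observed yield with endogenous decay: Y_obs = Y / (1 + k_d·θ_c) = 0.393 / (1 + 0.0693 × 15.4) = 0.393 / 2.067 = 0.1901 g VSS/g ultimate BOD.
ΔS = 1090 − 4.08 = 1086 mg/L, so the substrate removal rate is 2240 × 1086/1000 = 2432 kg ultimate BOD/d.
Biomass synthesised: P_X = Y_obs × 2432 = 462.4 kg VSS/d.
Carbonaceous O₂ demand = substrate oxidised − cell-mass equivalent = 2432 − 1.42 × 462.4 = 1776 kg O₂/d.

R_O ≈ 1780 kg O₂/d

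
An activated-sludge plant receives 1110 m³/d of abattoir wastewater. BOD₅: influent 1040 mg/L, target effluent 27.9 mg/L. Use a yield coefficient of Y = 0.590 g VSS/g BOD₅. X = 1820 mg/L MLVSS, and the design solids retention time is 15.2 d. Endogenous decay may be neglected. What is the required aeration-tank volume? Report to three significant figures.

V ≈ 5540 m³

With k_d = 0 the design equation reduces to V = Y Q (S₀−S) θ_c / X = 0.590 × 1110 × (1040 − 27.9) × 15.2 / 1820 = 5536 m³.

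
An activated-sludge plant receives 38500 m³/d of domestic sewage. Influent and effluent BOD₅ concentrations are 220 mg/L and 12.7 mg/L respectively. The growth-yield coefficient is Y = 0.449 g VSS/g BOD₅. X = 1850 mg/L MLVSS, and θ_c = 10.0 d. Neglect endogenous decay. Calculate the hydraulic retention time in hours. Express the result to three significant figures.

τ ≈ 12.1 h

With k_d = 0 the design equation reduces to V = Y Q (S₀−S) θ_c / X = 0.449 × 38500 × (220 − 12.7) × 10.0 / 1850 = 19370 m³.
τ = V/Q = 19370/38500 = 0.5031 d, or 12.07 h.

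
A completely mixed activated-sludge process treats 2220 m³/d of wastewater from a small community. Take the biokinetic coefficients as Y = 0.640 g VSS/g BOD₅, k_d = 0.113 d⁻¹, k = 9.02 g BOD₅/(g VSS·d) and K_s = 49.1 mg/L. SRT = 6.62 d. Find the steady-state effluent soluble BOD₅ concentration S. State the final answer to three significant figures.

S ≈ 2.35 mg/L

For a completely mixed reactor with recycle the Lawrence–McCarty relation gives S = K_s·(1 + k_d·θ_c) / [θ_c·(Y·k − k_d) − 1] = 49.1 × (1 + 0.113 × 6.62) / [6.62 × (0.640 × 9.02 − 0.113) − 1] = 85.83 / 36.47 = 2.354 mg/L.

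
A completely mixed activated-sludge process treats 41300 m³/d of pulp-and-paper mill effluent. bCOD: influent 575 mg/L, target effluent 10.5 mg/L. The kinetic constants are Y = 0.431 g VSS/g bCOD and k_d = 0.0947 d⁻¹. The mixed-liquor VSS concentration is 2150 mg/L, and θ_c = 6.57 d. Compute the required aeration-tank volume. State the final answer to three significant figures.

Steady-state biomass mass balance: V·X·(1 + k_d·θ_c) = Y·Q·(S₀ − S)·θ_c, so V = 0.431 × 41300 × (575 − 10.5) × 6.57 / [2150 × (1 + 0.0947 × 6.57)] = 6.6×10^7 / 3488 = 18929 m³.

V ≈ 18900 m³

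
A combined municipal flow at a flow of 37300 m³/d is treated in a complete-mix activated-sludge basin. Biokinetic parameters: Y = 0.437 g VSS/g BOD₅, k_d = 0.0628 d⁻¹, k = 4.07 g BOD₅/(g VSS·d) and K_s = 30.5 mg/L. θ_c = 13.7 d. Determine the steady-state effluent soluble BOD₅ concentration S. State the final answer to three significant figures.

From the Monod/SRT balance for a CMAS, S = K_s·(1+k_d θ_c)/[θ_c·(Y k − k_d) − 1] = 30.5 × (1 + 0.0628 × 13.7) / [13.7 × (0.437 × 4.07 − 0.0628) − 1] = 56.74 / 22.51 = 2.521 mg/L.

S ≈ 2.52 mg/L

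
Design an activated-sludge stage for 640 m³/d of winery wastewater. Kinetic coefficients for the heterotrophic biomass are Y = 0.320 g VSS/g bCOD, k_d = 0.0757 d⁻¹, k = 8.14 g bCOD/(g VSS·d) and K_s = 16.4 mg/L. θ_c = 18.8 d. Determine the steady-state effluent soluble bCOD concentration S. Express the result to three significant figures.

From the Monod/SRT balance for a CMAS, S = K_s·(1+k_d θ_c)/[θ_c·(Y k − k_d) − 1] = 16.4 × (1 + 0.0757 × 18.8) / [18.8 × (0.320 × 8.14 − 0.0757) − 1] = 39.74 / 46.55 = 0.8538 mg/L.

S ≈ 0.854 mg/L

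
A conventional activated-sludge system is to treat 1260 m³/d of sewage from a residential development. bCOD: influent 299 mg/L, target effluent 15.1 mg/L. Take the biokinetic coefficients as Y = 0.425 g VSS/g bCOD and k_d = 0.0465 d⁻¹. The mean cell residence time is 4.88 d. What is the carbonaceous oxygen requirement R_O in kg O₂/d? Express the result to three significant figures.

The observed yield is Y_obs = Y/(1 + k_d·θ_c) = 0.425 / (1 + 0.0465 × 4.88) = 0.425 / 1.227 = 0.3464 g VSS per g bCOD removed.
Substrate removed = Q·(S₀ − S) = 1260 m³/d × (299 − 15.1) g/m³ = 3.58×10^5 g/d = 357.7 kg/d.
Biomass synthesised: P_X = Y_obs × 357.7 = 123.9 kg VSS/d.
R_O = Q·ΔS − 1.42 P_X = 357.7 − 176.0 = 181.8 kg O₂/d.

R_O ≈ 182 kg O₂/d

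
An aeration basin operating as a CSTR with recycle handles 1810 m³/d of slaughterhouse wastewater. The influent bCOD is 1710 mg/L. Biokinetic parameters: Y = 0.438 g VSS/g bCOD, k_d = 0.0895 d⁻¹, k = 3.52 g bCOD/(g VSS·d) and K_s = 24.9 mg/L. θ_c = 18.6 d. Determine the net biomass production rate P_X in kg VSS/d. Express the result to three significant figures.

P_X ≈ 508 kg VSS/d

From the Monod/SRT balance for a CMAS, S = K_s·(1+k_d θ_c)/[θ_c·(Y k − k_d) − 1] = 24.9 × (1 + 0.0895 × 18.6) / [18.6 × (0.438 × 3.52 − 0.0895) − 1] = 66.35 / 26.01 = 2.551 mg/L.
The observed yield is Y_obs = Y/(1 + k_d·θ_c) = 0.438 / (1 + 0.0895 × 18.6) = 0.438 / 2.665 = 0.1644 g VSS per g bCOD removed.
ΔS = 1710 − 2.55 = 1707 mg/L, so the substrate removal rate is 1810 × 1707/1000 = 3090 kg bCOD/d.
So the net sludge growth is P_X = 0.1644 × 3090 = 508.0 kg VSS/d.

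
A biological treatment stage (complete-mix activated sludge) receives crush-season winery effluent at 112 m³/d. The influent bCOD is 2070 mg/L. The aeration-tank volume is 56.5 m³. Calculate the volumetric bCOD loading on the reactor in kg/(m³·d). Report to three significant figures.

L_v ≈ 4.10 kg bCOD/(m³·d)

Volumetric loading L_v = Q·S₀ / V = 112 × 2070 g/m³ / 56.50 m³ = 4103 g/(m³·d) = 4.103 kg bCOD/(m³·d).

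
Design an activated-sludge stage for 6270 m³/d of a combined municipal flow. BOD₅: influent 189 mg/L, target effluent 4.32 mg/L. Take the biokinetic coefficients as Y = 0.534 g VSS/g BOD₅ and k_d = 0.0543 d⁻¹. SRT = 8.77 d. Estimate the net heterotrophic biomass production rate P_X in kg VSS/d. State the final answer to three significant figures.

P_X ≈ 419 kg VSS/d

Observed yield with endogenous decay: Y_obs = Y / (1 + k_d·θ_c) = 0.534 / (1 + 0.0543 × 8.77) = 0.534 / 1.476 = 0.3617 g VSS/g BOD₅.
Substrate removed = Q·(S₀ − S) = 6270 m³/d × (189 − 4.32) g/m³ = 1.16×10^6 g/d = 1158 kg/d.
Biomass produced: P_X = Y_obs·Q·ΔS = 0.3617 × 1158 ≈ 418.9 kg VSS/d.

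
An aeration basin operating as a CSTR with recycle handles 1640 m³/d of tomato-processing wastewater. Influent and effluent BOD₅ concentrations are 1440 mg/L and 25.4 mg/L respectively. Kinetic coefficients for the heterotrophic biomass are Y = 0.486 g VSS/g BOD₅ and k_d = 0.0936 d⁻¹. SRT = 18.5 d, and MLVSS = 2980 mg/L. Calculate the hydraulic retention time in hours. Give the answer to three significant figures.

Steady-state biomass mass balance: V·X·(1 + k_d·θ_c) = Y·Q·(S₀ − S)·θ_c, so V = 0.486 × 1640 × (1440 − 25.4) × 18.5 / [2980 × (1 + 0.0936 × 18.5)] = 2.09×10^7 / 8140 = 2562 m³.
Hydraulic retention time τ = V/Q = 2562 / 1640 = 1.562 d = 37.50 h.

τ ≈ 37.5 h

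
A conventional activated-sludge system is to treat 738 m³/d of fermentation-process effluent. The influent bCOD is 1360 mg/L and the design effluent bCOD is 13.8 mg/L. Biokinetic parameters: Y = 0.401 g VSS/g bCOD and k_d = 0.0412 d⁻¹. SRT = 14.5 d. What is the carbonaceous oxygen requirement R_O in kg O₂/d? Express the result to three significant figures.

The observed yield is Y_obs = Y/(1 + k_d·θ_c) = 0.401 / (1 + 0.0412 × 14.5) = 0.401 / 1.597 = 0.2510 g VSS per g bCOD removed.
Substrate removed = Q·(S₀ − S) = 738 m³/d × (1360 − 13.8) g/m³ = 9.93×10^5 g/d = 993.5 kg/d.
Net sludge production P_X = 0.2510 × 993.5 = 249.4 kg VSS/d.
R_O = Q·(S₀ − S) − 1.42·P_X = 993.5 − 1.42 × 249.4 = 639.3 kg O₂/d.

R_O ≈ 639 kg O₂/d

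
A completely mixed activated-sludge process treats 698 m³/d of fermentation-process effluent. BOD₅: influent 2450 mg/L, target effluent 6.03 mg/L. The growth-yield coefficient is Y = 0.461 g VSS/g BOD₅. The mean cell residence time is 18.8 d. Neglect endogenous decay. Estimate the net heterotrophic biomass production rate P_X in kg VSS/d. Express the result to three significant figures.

P_X ≈ 786 kg VSS/d

With endogenous decay neglected, the observed yield equals the true yield: Y_obs = Y = 0.461 g VSS/g BOD₅.
Q·(S₀ − S) = 698 × (2450 − 6.03) × 10⁻³ = 1706 kg/d removed.
So the net sludge growth is P_X = 0.4610 × 1706 = 786.4 kg VSS/d.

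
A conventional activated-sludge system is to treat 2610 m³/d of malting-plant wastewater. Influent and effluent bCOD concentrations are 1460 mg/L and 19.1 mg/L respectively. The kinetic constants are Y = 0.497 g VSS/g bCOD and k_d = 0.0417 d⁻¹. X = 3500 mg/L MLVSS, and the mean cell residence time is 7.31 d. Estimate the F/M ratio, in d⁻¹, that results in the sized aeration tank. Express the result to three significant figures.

F/M ≈ 0.364 d⁻¹

From the SRT design equation V = Y Q (S₀−S) θ_c / [X (1 + k_d θ_c)] = 0.497 × 2610 × (1460 − 19.1) × 7.31 / [3500 × (1 + 0.0417 × 7.31)] = 1.37×10^7 / 4567 = 2992 m³.
F/M = applied load / biomass = Q·S₀/(V·X) = 2610 × 1460 / (2992 × 3500) = 0.3639 d⁻¹.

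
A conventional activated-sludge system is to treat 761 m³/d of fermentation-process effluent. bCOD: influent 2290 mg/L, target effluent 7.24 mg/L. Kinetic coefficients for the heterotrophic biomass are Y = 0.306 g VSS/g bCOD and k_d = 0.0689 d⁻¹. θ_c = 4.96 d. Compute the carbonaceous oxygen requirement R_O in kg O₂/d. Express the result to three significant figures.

The observed yield is Y_obs = Y/(1 + k_d·θ_c) = 0.306 / (1 + 0.0689 × 4.96) = 0.306 / 1.342 = 0.2281 g VSS per g bCOD removed.
Mass of bCOD removed per day: Q(S₀ − S) = 761 × 2283 g/m³ = 1737 kg/d.
P_X = Y_obs·Q·(S₀ − S) = 0.2281 × 1737 = 396.2 kg VSS/d.
R_O = Q·ΔS − 1.42 P_X = 1737 − 562.6 = 1175 kg O₂/d.

R_O ≈ 1170 kg O₂/d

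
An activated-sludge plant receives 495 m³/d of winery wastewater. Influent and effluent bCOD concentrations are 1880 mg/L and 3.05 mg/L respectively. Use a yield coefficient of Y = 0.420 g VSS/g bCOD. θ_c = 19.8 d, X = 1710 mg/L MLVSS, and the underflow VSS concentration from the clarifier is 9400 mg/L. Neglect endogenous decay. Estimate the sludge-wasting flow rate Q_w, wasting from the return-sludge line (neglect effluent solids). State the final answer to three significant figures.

Q_w ≈ 41.5 m³/d

V·X = Y·Q·ΔS·θ_c gives V = 0.420 × 495 × (1880 − 3.05) × 19.8 / 1710 = 4518 m³.
Q_w = (V·X)/(θ_c X_r) = 4518 × 1710 / (19.8 × 9400) = 41.51 m³/d.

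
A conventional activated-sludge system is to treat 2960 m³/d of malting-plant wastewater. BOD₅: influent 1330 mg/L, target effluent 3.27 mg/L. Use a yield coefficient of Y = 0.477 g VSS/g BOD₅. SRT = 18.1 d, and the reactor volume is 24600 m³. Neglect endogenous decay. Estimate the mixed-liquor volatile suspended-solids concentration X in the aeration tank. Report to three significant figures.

Without decay, X = Y Q (S₀−S) θ_c / V = 0.477 × 2960 × (1330 − 3.27) × 18.1 / 24600 = 1378 mg/L.

X ≈ 1380 mg/L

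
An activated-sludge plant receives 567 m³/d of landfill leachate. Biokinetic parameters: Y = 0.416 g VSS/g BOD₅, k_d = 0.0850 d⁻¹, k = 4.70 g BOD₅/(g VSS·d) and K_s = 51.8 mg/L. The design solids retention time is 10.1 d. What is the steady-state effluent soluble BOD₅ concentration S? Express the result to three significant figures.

S ≈ 5.38 mg/L

From the Monod/SRT balance for a CMAS, S = K_s·(1+k_d θ_c)/[θ_c·(Y k − k_d) − 1] = 51.8 × (1 + 0.0850 × 10.1) / [10.1 × (0.416 × 4.70 − 0.0850) − 1] = 96.27 / 17.89 = 5.382 mg/L.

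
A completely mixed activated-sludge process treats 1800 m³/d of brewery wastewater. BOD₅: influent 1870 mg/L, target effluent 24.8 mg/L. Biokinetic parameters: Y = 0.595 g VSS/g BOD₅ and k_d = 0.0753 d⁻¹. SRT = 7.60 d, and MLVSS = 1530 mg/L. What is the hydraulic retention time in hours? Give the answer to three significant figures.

τ ≈ 83.2 h

Rearranging the biomass balance for a CMAS with decay, V = Y·Q·ΔS·θ_c / [X·(1+k_d θ_c)] = 0.595 × 1800 × (1870 − 24.8) × 7.60 / [1530 × (1 + 0.0753 × 7.60)] = 1.5×10^7 / 2406 = 6243 m³.
HRT = V/Q = 6243 m³ / 1800 m³·d⁻¹ = 3.469 d × 24 = 83.25 h.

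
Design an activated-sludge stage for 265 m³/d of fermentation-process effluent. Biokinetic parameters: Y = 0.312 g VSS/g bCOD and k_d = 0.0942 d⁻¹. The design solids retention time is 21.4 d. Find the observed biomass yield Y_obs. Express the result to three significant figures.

Y_obs ≈ 0.103 g VSS/g bCOD

Correct the yield for decay: Y_obs = Y/(1 + k_d θ_c) = 0.312 / (1 + 0.0942 × 21.4) = 0.312 / 3.016 = 0.1035.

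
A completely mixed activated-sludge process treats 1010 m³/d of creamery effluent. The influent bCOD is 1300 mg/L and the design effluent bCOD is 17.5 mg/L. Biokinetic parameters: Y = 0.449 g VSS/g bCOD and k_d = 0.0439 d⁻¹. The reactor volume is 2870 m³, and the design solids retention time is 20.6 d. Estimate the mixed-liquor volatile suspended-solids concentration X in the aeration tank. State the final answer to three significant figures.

X ≈ 2190 mg/L

Solving the biomass balance for X: X = Y Q (S₀−S) θ_c / [V (1+k_d θ_c)] = 0.449 × 1010 × (1300 − 17.5) × 20.6 / [2870 × (1 + 0.0439 × 20.6)] = 2192 mg/L.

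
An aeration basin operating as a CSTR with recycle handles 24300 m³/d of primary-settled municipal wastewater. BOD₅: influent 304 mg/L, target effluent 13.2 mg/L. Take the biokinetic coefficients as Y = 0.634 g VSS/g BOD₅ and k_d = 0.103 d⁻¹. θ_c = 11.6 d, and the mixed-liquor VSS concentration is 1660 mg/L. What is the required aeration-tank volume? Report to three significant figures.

From the SRT design equation V = Y Q (S₀−S) θ_c / [X (1 + k_d θ_c)] = 0.634 × 24300 × (304 − 13.2) × 11.6 / [1660 × (1 + 0.103 × 11.6)] = 5.2×10^7 / 3643 = 14264 m³.

V ≈ 14300 m³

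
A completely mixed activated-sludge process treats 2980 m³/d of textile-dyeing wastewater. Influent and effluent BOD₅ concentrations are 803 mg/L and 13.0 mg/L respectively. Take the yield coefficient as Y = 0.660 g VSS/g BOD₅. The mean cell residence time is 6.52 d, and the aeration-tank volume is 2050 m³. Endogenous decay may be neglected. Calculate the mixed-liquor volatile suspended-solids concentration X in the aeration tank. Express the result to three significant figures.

X ≈ 4940 mg/L

From V·X = Y·Q·(S₀ − S)·θ_c (decay neglected): X = 0.660 × 2980 × (803 − 13.0) × 6.52 / 2050 = 4942 mg/L.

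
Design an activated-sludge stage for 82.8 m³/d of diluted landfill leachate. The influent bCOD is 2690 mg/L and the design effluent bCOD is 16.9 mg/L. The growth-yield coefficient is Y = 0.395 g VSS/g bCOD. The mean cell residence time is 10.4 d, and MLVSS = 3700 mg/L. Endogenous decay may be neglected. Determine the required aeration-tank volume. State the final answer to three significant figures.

With k_d = 0 the design equation reduces to V = Y Q (S₀−S) θ_c / X = 0.395 × 82.8 × (2690 − 16.9) × 10.4 / 3700 = 245.7 m³.

V ≈ 246 m³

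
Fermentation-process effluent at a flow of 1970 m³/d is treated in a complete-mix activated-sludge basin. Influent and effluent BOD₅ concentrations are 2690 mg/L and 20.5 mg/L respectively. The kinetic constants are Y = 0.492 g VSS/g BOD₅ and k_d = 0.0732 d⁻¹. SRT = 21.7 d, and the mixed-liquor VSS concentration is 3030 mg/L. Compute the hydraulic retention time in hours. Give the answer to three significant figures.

From the SRT design equation V = Y Q (S₀−S) θ_c / [X (1 + k_d θ_c)] = 0.492 × 1970 × (2690 − 20.5) × 21.7 / [3030 × (1 + 0.0732 × 21.7)] = 5.61×10^7 / 7843 = 7159 m³.
HRT = V/Q = 7159 m³ / 1970 m³·d⁻¹ = 3.634 d × 24 = 87.21 h.

τ ≈ 87.2 h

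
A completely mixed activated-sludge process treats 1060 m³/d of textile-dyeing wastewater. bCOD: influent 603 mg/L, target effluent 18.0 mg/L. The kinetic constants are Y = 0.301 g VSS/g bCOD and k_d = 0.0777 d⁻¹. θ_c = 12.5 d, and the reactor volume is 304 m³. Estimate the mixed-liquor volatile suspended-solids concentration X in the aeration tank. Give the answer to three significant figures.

X ≈ 3890 mg/L

X = Y·Q·ΔS·θ_c / [V·(1 + k_d θ_c)] = 0.301 × 1060 × (603 − 18.0) × 12.5 / [304 × (1 + 0.0777 × 12.5)] = 3893 mg/L.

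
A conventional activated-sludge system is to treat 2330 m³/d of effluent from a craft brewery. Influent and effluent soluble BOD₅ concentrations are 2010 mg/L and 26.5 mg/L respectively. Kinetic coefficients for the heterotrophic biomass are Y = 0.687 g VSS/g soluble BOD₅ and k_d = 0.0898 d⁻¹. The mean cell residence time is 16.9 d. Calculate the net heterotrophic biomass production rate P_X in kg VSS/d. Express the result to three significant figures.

The observed yield is Y_obs = Y/(1 + k_d·θ_c) = 0.687 / (1 + 0.0898 × 16.9) = 0.687 / 2.518 = 0.2729 g VSS per g soluble BOD₅ removed.
ΔS = 2010 − 26.5 = 1984 mg/L, so the substrate removal rate is 2330 × 1984/1000 = 4622 kg soluble BOD₅/d.
Biomass produced: P_X = Y_obs·Q·ΔS = 0.2729 × 4622 ≈ 1261 kg VSS/d.

P_X ≈ 1260 kg VSS/d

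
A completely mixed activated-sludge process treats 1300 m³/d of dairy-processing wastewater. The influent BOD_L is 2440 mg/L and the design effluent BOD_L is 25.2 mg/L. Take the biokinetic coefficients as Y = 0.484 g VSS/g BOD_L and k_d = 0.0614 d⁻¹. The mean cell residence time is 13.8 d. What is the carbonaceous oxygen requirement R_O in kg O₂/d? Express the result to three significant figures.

R_O ≈ 1970 kg O₂/d

Correct the yield for decay: Y_obs = Y/(1 + k_d θ_c) = 0.484 / (1 + 0.0614 × 13.8) = 0.484 / 1.847 = 0.2620.
Mass of BOD_L removed per day: Q(S₀ − S) = 1300 × 2415 g/m³ = 3139 kg/d.
Biomass synthesised: P_X = Y_obs × 3139 = 822.5 kg VSS/d.
R_O = Q·(S₀ − S) − 1.42·P_X = 3139 − 1.42 × 822.5 = 1971 kg O₂/d.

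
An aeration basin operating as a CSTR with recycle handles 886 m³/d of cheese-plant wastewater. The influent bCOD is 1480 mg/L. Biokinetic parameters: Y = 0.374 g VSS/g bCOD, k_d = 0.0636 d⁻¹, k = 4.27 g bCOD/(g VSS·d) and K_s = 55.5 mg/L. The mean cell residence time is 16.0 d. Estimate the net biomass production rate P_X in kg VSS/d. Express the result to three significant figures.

From the Monod/SRT balance for a CMAS, S = K_s·(1+k_d θ_c)/[θ_c·(Y k − k_d) − 1] = 55.5 × (1 + 0.0636 × 16.0) / [16.0 × (0.374 × 4.27 − 0.0636) − 1] = 112.0 / 23.53 = 4.758 mg/L.
Correct the yield for decay: Y_obs = Y/(1 + k_d θ_c) = 0.374 / (1 + 0.0636 × 16.0) = 0.374 / 2.018 = 0.1854.
ΔS = 1480 − 4.76 = 1475 mg/L, so the substrate removal rate is 886 × 1475/1000 = 1307 kg bCOD/d.
So the net sludge growth is P_X = 0.1854 × 1307 = 242.3 kg VSS/d.

P_X ≈ 242 kg VSS/d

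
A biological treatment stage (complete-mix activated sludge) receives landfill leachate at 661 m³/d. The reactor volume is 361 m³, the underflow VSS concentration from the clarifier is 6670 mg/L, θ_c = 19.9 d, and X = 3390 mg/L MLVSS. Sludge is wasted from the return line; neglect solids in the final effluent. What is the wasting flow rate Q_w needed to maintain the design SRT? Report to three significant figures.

Q_w ≈ 9.22 m³/d

Wasting from the return line (neglecting effluent solids): Q_w = V·X / (θ_c·X_r) = 361.0 × 3390 / (19.9 × 6670) = 9.220 m³/d.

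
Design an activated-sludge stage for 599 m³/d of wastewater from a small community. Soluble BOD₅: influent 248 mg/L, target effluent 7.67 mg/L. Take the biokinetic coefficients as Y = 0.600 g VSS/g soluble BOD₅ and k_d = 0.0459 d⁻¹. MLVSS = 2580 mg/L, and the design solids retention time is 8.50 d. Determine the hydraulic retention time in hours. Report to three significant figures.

τ ≈ 8.20 h

Rearranging the biomass balance for a CMAS with decay, V = Y·Q·ΔS·θ_c / [X·(1+k_d θ_c)] = 0.600 × 599 × (248 − 7.67) × 8.50 / [2580 × (1 + 0.0459 × 8.50)] = 7.34×10^5 / 3587 = 204.7 m³.
τ = V/Q = 204.7/599 = 0.3417 d, or 8.202 h.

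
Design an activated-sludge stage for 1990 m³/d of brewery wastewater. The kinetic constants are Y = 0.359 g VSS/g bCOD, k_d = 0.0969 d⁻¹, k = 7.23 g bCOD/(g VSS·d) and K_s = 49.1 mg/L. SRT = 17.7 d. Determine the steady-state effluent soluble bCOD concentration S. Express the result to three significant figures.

S ≈ 3.08 mg/L

From the Monod/SRT balance for a CMAS, S = K_s·(1+k_d θ_c)/[θ_c·(Y k − k_d) − 1] = 49.1 × (1 + 0.0969 × 17.7) / [17.7 × (0.359 × 7.23 − 0.0969) − 1] = 133.3 / 43.23 = 3.084 mg/L.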